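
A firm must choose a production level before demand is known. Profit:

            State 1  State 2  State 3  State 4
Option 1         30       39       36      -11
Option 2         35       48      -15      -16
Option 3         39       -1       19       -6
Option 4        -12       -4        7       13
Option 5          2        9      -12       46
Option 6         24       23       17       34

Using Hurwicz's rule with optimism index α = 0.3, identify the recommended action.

Option 1: 0.3·39 + 0.7·(-11) = 4
Option 2: 0.3·48 + 0.7·(-16) = 3.2
Option 3: 0.3·39 + 0.7·(-6) = 7.5
Option 4: 0.3·13 + 0.7·(-12) = -4.5
Option 5: 0.3·46 + 0.7·(-12) = 5.4
Option 6: 0.3·34 + 0.7·17 = 22.1
Highest Hurwicz score = 22.1 → Option 6.

Option 6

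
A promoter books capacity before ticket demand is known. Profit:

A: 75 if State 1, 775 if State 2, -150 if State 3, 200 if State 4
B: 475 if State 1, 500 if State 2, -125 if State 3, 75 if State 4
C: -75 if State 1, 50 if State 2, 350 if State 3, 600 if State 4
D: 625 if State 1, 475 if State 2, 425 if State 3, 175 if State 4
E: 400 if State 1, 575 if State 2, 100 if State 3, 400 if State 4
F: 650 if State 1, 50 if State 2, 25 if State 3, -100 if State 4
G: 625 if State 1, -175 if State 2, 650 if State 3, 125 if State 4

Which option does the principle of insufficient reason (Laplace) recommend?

D

Row averages: A=225, B=231.25, C=231.25, D=425, E=368.75, F=156.25, G=306.25
Highest average = 425 → D.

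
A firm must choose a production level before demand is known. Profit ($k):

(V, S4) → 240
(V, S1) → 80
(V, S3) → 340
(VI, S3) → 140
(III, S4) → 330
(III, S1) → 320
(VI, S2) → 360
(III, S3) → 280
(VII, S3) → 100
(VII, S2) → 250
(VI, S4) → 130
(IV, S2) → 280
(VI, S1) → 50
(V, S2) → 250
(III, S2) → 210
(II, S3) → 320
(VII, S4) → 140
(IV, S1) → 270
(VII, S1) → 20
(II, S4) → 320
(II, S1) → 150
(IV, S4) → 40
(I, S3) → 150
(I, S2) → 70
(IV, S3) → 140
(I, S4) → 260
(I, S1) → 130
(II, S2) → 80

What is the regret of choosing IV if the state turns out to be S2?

Best payoff under S2 is 360.
Regret = 360 − 280 = 80.

80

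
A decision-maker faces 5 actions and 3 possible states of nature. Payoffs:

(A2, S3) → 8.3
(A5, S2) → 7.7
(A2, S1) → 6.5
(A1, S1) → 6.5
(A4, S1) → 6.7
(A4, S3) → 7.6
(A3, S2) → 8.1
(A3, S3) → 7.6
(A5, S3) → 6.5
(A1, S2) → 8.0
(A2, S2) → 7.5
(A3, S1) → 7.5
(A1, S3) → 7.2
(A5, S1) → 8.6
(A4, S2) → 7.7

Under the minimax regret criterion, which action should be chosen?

Column bests: S1=8.6, S2=8.1, S3=8.3.
A1 regrets: 2.1, 0.1, 1.1 → max 2.1
A2 regrets: 2.1, 0.6, 0.0 → max 2.1
A3 regrets: 1.1, 0.0, 0.7 → max 1.1
A4 regrets: 1.9, 0.4, 0.7 → max 1.9
A5 regrets: 0.0, 0.4, 1.8 → max 1.8
Smallest max regret = 1.1 → A3.

A3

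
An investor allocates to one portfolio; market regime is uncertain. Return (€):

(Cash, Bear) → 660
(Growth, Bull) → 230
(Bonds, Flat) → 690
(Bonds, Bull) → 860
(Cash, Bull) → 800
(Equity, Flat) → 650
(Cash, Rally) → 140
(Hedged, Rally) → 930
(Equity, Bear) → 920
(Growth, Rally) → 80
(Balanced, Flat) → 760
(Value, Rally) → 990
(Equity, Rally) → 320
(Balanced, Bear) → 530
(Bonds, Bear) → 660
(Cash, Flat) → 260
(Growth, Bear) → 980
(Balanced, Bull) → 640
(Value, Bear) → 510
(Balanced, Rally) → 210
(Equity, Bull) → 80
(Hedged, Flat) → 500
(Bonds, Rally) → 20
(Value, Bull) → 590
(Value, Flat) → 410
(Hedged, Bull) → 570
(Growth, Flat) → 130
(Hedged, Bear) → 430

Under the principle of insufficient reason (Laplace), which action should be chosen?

Value

Row averages: Equity=492.5, Growth=355, Cash=465, Value=625, Hedged=607.5, Balanced=535, Bonds=557.5
Highest average = 625 → Value.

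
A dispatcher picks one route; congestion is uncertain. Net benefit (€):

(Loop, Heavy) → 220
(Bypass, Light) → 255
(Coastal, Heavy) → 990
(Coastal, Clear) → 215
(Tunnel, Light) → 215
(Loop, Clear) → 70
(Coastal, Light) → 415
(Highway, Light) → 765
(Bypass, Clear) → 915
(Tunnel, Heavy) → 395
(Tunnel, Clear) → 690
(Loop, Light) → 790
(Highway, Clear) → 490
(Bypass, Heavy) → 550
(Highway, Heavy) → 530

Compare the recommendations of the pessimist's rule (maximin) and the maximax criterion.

maximin → Highway; maximax → Coastal (disagree)

Row minima: Loop=70, Bypass=255, Coastal=215, Highway=490, Tunnel=215
Best worst-case = 490 → Highway.
Row maxima: Loop=790, Bypass=915, Coastal=990, Highway=765, Tunnel=690
Best best-case = 990 → Coastal.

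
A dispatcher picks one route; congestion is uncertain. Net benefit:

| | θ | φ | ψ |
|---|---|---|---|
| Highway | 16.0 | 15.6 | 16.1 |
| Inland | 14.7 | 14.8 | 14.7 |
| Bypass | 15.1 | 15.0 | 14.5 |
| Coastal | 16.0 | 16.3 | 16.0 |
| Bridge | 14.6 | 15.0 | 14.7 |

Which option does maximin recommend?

Coastal

Row minima: Highway=15.6, Inland=14.7, Bypass=14.5, Coastal=16.0, Bridge=14.6
Best worst-case = 16.0 → Coastal.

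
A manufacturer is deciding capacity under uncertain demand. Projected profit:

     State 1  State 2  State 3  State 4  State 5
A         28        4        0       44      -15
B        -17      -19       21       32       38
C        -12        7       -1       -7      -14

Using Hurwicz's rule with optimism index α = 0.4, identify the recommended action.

A

A: 0.4·44 + 0.6·(-15) = 8.6
B: 0.4·38 + 0.6·(-19) = 3.8
C: 0.4·7 + 0.6·(-14) = -5.6
Highest Hurwicz score = 8.6 → A.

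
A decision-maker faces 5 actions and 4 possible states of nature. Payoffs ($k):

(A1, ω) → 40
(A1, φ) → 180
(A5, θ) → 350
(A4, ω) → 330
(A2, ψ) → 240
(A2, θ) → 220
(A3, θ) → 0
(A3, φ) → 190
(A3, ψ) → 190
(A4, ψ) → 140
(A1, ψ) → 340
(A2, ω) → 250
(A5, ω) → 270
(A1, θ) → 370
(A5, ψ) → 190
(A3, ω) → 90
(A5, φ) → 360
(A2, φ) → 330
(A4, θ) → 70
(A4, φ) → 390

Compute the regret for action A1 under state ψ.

Best payoff under ψ is 340.
Regret = 340 − 340 = 0.

0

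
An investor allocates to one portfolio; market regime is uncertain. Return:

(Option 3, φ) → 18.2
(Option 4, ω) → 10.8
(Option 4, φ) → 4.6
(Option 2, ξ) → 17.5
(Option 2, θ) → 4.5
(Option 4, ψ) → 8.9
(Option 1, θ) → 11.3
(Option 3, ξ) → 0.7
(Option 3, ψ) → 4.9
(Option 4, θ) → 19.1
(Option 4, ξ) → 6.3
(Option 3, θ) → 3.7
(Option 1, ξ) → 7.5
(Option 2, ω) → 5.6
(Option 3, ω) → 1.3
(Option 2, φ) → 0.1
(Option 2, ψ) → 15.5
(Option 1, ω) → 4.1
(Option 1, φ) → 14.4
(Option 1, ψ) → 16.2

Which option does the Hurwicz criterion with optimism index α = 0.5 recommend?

Option 1: 0.5·16.2 + 0.5·4.1 = 10.15
Option 2: 0.5·17.5 + 0.5·0.1 = 8.8
Option 3: 0.5·18.2 + 0.5·0.7 = 9.45
Option 4: 0.5·19.1 + 0.5·4.6 = 11.85
Highest Hurwicz score = 11.85 → Option 4.

Option 4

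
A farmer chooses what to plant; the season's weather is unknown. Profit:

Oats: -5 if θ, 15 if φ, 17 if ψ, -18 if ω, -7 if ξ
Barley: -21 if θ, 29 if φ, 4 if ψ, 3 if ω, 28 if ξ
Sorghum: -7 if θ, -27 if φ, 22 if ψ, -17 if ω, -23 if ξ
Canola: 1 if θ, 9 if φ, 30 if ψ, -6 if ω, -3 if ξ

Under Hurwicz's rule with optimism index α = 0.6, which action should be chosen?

Canola

Oats: 0.6·17 + 0.4·(-18) = 3
Barley: 0.6·29 + 0.4·(-21) = 9
Sorghum: 0.6·22 + 0.4·(-27) = 2.4
Canola: 0.6·30 + 0.4·(-6) = 15.6
Highest Hurwicz score = 15.6 → Canola.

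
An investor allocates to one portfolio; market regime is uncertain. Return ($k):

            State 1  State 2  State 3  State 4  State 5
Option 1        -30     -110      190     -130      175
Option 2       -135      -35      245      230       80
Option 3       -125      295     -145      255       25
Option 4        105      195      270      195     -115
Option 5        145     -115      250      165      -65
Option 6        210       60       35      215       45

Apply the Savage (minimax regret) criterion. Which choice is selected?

Column bests: State 1=210, State 2=295, State 3=270, State 4=255, State 5=175.
Option 1 regrets: 240, 405, 80, 385, 0 → max 405
Option 2 regrets: 345, 330, 25, 25, 95 → max 345
Option 3 regrets: 335, 0, 415, 0, 150 → max 415
Option 4 regrets: 105, 100, 0, 60, 290 → max 290
Option 5 regrets: 65, 410, 20, 90, 240 → max 410
Option 6 regrets: 0, 235, 235, 40, 130 → max 235
Smallest max regret = 235 → Option 6.

Option 6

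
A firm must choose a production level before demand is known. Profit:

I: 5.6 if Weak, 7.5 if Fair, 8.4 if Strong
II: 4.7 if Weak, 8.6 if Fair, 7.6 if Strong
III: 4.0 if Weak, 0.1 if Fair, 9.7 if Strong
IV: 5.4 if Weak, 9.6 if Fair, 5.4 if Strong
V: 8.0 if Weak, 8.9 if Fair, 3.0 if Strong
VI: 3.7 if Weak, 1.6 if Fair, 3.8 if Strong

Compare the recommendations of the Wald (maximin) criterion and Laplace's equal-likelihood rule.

maximin → I; laplace → I (agree)

Row minima: I=5.6, II=4.7, III=0.1, IV=5.4, V=3.0, VI=1.6
Best worst-case = 5.6 → I.
Row averages: I=43/6, II=209/30, III=4.6, IV=6.8, V=199/30, VI=91/30
Highest average = 43/6 → I.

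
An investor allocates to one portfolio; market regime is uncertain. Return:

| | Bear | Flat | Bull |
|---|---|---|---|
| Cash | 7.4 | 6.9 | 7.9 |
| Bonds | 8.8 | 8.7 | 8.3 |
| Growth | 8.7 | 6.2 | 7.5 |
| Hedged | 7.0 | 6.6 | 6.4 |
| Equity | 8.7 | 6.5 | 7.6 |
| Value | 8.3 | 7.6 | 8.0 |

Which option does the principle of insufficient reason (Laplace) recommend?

Bonds

Row averages: Cash=7.4, Bonds=8.6, Growth=112/15, Hedged=20/3, Equity=7.6, Value=239/30
Highest average = 8.6 → Bonds.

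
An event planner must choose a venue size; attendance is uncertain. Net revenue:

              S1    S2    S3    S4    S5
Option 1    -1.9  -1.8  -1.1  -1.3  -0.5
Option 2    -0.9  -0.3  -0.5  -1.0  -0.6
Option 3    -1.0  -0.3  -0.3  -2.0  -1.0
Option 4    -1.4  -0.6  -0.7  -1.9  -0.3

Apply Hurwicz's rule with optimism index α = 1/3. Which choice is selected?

Option 1: 1/3·(-0.5) + 2/3·(-1.9) = -43/30
Option 2: 1/3·(-0.3) + 2/3·(-1.0) = -23/30
Option 3: 1/3·(-0.3) + 2/3·(-2.0) = -43/30
Option 4: 1/3·(-0.3) + 2/3·(-1.9) = -41/30
Highest Hurwicz score = -23/30 → Option 2.

Option 2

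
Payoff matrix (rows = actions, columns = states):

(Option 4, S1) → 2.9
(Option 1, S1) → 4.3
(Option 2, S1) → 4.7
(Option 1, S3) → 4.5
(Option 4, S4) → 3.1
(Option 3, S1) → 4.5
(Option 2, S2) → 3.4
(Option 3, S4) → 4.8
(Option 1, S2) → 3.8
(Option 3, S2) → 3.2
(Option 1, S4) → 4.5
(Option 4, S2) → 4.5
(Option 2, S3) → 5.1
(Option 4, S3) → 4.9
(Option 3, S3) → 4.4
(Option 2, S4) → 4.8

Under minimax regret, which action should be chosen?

Column bests: S1=4.7, S2=4.5, S3=5.1, S4=4.8.
Option 1 regrets: 0.4, 0.7, 0.6, 0.3 → max 0.7
Option 2 regrets: 0.0, 1.1, 0.0, 0.0 → max 1.1
Option 3 regrets: 0.2, 1.3, 0.7, 0.0 → max 1.3
Option 4 regrets: 1.8, 0.0, 0.2, 1.7 → max 1.8
Smallest max regret = 0.7 → Option 1.

Option 1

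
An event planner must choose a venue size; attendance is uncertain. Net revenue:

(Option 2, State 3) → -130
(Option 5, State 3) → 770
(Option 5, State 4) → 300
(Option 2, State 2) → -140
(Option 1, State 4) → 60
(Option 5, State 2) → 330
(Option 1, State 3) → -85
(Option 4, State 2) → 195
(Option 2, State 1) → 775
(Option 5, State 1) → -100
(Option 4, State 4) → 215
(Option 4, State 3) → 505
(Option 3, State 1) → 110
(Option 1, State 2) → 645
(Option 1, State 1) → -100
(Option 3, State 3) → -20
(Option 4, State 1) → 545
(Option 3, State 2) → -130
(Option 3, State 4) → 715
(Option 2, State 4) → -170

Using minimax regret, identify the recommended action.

Option 4

Column bests: State 1=775, State 2=645, State 3=770, State 4=715.
Option 1 regrets: 875, 0, 855, 655 → max 875
Option 2 regrets: 0, 785, 900, 885 → max 900
Option 3 regrets: 665, 775, 790, 0 → max 790
Option 4 regrets: 230, 450, 265, 500 → max 500
Option 5 regrets: 875, 315, 0, 415 → max 875
Smallest max regret = 500 → Option 4.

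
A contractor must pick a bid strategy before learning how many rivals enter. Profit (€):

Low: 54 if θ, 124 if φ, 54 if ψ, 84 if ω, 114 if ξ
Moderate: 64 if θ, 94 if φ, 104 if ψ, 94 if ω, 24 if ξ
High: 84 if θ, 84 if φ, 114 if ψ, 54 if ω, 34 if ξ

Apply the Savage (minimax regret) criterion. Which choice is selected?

Low

Column bests: θ=84, φ=124, ψ=114, ω=94, ξ=114.
Low regrets: 30, 0, 60, 10, 0 → max 60
Moderate regrets: 20, 30, 10, 0, 90 → max 90
High regrets: 0, 40, 0, 40, 80 → max 80
Smallest max regret = 60 → Low.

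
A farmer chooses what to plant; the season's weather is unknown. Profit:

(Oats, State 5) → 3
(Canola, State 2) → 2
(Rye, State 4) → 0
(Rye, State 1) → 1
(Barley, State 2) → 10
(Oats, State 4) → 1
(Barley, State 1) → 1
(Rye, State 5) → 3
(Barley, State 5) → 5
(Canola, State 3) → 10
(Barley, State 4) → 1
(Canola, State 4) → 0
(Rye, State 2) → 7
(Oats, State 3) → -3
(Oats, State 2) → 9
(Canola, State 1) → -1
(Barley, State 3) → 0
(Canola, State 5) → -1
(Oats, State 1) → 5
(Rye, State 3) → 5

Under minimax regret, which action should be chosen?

Rye

Column bests: State 1=5, State 2=10, State 3=10, State 4=1, State 5=5.
Oats regrets: 0, 1, 13, 0, 2 → max 13
Rye regrets: 4, 3, 5, 1, 2 → max 5
Barley regrets: 4, 0, 10, 0, 0 → max 10
Canola regrets: 6, 8, 0, 1, 6 → max 8
Smallest max regret = 5 → Rye.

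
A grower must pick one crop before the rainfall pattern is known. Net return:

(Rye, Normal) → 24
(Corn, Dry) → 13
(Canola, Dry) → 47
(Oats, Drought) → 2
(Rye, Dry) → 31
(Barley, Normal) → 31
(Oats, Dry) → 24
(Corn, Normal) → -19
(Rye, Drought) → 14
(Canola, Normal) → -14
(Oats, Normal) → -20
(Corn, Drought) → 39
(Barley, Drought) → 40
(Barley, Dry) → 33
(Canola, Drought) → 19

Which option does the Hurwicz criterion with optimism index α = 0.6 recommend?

Canola: 0.6·47 + 0.4·(-14) = 22.6
Corn: 0.6·39 + 0.4·(-19) = 15.8
Barley: 0.6·40 + 0.4·31 = 36.4
Oats: 0.6·24 + 0.4·(-20) = 6.4
Rye: 0.6·31 + 0.4·14 = 24.2
Highest Hurwicz score = 36.4 → Barley.

Barley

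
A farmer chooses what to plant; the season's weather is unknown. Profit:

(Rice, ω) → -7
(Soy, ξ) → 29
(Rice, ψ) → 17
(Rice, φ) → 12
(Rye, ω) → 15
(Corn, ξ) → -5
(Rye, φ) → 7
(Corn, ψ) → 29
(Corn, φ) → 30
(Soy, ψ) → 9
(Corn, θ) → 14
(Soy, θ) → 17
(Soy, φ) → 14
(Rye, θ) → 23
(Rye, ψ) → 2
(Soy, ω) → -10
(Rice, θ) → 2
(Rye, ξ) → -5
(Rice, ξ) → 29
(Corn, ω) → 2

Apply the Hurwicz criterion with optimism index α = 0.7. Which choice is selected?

Corn

Rye: 0.7·23 + 0.3·(-5) = 14.6
Corn: 0.7·30 + 0.3·(-5) = 19.5
Rice: 0.7·29 + 0.3·(-7) = 18.2
Soy: 0.7·29 + 0.3·(-10) = 17.3
Highest Hurwicz score = 19.5 → Corn.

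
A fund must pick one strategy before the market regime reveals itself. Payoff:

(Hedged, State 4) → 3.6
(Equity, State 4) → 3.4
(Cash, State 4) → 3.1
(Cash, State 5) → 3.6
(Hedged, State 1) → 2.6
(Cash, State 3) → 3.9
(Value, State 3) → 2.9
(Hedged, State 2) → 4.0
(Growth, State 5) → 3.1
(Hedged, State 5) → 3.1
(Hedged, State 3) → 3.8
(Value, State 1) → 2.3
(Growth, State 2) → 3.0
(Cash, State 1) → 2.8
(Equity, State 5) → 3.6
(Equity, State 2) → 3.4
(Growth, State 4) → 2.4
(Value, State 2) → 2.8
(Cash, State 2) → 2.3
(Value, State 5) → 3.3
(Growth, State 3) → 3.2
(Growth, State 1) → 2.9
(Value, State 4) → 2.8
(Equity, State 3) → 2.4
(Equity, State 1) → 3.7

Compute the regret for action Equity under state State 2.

Best payoff under State 2 is 4.0.
Regret = 4.0 − 3.4 = 0.6.

0.6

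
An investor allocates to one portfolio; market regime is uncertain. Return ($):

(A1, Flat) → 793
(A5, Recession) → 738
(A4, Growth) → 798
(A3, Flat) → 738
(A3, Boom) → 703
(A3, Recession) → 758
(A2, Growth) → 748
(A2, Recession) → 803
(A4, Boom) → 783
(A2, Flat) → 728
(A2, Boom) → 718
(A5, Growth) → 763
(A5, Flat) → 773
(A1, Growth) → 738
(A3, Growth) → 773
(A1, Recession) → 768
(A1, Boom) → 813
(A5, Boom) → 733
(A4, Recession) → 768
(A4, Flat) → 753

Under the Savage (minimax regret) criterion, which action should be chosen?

A4

Column bests: Recession=803, Flat=793, Growth=798, Boom=813.
A1 regrets: 35, 0, 60, 0 → max 60
A2 regrets: 0, 65, 50, 95 → max 95
A3 regrets: 45, 55, 25, 110 → max 110
A4 regrets: 35, 40, 0, 30 → max 40
A5 regrets: 65, 20, 35, 80 → max 80
Smallest max regret = 40 → A4.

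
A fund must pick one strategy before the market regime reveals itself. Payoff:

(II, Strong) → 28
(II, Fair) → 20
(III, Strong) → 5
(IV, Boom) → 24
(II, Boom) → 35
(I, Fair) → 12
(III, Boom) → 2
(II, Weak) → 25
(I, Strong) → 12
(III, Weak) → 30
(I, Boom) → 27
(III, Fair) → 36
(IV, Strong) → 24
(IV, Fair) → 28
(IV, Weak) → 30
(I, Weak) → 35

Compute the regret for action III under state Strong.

Best payoff under Strong is 28.
Regret = 28 − 5 = 23.

23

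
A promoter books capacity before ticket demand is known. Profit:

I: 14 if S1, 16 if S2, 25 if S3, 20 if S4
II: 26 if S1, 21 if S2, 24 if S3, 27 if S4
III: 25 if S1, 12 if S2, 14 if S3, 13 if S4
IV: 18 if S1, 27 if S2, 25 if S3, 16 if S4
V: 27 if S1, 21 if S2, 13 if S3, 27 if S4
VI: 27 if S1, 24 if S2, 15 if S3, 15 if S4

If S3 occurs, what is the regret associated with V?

Best payoff under S3 is 25.
Regret = 25 − 13 = 12.

12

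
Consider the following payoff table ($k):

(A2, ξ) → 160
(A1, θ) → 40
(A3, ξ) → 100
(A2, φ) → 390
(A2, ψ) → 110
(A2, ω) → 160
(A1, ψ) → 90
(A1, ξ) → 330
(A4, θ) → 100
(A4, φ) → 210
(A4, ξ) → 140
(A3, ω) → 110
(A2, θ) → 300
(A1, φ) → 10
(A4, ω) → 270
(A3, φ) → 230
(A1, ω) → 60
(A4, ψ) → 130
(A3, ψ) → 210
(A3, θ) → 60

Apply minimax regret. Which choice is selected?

A2

Column bests: θ=300, φ=390, ψ=210, ω=270, ξ=330.
A1 regrets: 260, 380, 120, 210, 0 → max 380
A2 regrets: 0, 0, 100, 110, 170 → max 170
A3 regrets: 240, 160, 0, 160, 230 → max 240
A4 regrets: 200, 180, 80, 0, 190 → max 200
Smallest max regret = 170 → A2.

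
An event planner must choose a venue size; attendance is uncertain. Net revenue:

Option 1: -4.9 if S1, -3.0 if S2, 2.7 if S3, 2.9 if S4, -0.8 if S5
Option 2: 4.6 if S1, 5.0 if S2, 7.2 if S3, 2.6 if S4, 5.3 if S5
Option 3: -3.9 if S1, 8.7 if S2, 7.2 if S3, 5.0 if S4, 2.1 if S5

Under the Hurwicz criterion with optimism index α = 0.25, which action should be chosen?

Option 1: 0.25·2.9 + 0.75·(-4.9) = -2.95
Option 2: 0.25·7.2 + 0.75·2.6 = 3.75
Option 3: 0.25·8.7 + 0.75·(-3.9) = -0.75
Highest Hurwicz score = 3.75 → Option 2.

Option 2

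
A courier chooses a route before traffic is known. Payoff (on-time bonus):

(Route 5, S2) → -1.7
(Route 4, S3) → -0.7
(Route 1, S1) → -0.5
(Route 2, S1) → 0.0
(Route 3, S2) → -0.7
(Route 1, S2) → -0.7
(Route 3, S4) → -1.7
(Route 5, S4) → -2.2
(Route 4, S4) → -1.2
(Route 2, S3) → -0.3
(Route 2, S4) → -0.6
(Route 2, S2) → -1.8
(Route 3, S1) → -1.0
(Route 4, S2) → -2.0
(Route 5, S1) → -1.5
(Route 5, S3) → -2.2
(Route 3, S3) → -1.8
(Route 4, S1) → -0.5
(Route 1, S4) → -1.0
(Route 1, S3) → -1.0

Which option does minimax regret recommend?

Route 1

Column bests: S1=0.0, S2=-0.7, S3=-0.3, S4=-0.6.
Route 1 regrets: 0.5, 0.0, 0.7, 0.4 → max 0.7
Route 2 regrets: 0.0, 1.1, 0.0, 0.0 → max 1.1
Route 3 regrets: 1.0, 0.0, 1.5, 1.1 → max 1.5
Route 4 regrets: 0.5, 1.3, 0.4, 0.6 → max 1.3
Route 5 regrets: 1.5, 1.0, 1.9, 1.6 → max 1.9
Smallest max regret = 0.7 → Route 1.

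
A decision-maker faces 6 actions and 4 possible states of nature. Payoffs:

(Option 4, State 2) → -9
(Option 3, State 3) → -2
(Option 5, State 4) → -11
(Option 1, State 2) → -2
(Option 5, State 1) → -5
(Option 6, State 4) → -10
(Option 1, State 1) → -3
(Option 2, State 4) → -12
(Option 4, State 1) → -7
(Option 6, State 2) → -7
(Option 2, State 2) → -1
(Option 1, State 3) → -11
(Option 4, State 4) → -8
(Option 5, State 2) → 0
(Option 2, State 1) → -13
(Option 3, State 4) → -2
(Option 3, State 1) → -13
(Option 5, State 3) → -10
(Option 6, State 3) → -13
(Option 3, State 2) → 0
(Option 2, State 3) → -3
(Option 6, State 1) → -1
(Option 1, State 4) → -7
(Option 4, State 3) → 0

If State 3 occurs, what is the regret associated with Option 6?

Best payoff under State 3 is 0.
Regret = 0 − (-13) = 13.

13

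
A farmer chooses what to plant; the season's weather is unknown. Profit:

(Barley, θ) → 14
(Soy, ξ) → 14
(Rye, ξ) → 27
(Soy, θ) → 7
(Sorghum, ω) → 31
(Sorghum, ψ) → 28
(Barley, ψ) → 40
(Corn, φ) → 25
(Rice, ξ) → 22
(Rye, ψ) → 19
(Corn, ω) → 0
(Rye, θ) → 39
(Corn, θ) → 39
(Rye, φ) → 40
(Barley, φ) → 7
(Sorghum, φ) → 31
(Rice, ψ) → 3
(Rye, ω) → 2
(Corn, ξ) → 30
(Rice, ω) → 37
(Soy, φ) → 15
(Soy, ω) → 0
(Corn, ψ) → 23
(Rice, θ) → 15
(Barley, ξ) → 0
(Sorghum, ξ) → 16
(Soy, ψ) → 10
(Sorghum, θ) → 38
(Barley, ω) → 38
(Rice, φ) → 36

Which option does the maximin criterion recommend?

Row minima: Sorghum=16, Rye=2, Barley=0, Soy=0, Corn=0, Rice=3
Best worst-case = 16 → Sorghum.

Sorghum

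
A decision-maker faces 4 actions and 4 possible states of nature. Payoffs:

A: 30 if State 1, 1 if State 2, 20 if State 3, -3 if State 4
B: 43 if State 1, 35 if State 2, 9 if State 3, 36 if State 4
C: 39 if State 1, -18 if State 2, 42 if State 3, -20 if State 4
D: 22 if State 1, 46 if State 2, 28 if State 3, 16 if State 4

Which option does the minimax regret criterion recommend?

D

Column bests: State 1=43, State 2=46, State 3=42, State 4=36.
A regrets: 13, 45, 22, 39 → max 45
B regrets: 0, 11, 33, 0 → max 33
C regrets: 4, 64, 0, 56 → max 64
D regrets: 21, 0, 14, 20 → max 21
Smallest max regret = 21 → D.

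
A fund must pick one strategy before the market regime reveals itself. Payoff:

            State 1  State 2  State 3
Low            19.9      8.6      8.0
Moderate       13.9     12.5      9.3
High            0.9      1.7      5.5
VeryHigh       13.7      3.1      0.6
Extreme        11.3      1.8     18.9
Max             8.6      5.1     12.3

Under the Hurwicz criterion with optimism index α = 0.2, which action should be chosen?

Low

Low: 0.2·19.9 + 0.8·8.0 = 10.38
Moderate: 0.2·13.9 + 0.8·9.3 = 10.22
High: 0.2·5.5 + 0.8·0.9 = 1.82
VeryHigh: 0.2·13.7 + 0.8·0.6 = 3.22
Extreme: 0.2·18.9 + 0.8·1.8 = 5.22
Max: 0.2·12.3 + 0.8·5.1 = 6.54
Highest Hurwicz score = 10.38 → Low.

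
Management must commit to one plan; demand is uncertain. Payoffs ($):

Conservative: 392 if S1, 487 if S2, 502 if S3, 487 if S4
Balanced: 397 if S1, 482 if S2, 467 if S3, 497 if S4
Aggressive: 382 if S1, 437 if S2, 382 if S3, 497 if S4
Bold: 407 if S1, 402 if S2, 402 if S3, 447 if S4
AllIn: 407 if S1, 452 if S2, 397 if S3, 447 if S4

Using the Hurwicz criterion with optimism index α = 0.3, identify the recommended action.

Balanced

Conservative: 0.3·502 + 0.7·392 = 425
Balanced: 0.3·497 + 0.7·397 = 427
Aggressive: 0.3·497 + 0.7·382 = 416.5
Bold: 0.3·447 + 0.7·402 = 415.5
AllIn: 0.3·452 + 0.7·397 = 413.5
Highest Hurwicz score = 427 → Balanced.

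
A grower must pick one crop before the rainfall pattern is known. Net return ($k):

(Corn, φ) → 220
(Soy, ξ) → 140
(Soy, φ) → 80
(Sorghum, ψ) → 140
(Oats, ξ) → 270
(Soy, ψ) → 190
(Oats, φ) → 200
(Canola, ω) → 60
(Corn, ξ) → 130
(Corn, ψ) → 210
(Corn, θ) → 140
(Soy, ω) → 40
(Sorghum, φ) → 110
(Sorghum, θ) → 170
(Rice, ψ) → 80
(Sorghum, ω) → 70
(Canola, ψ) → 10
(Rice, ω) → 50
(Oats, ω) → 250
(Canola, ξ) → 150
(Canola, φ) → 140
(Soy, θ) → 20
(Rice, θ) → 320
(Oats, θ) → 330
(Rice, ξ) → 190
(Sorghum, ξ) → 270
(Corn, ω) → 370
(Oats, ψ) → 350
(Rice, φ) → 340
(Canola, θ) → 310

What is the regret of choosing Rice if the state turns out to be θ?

10

Best payoff under θ is 330.
Regret = 330 − 320 = 10.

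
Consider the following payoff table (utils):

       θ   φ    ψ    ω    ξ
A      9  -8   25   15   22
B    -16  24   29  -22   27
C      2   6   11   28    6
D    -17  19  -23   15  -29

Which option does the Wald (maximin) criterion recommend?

Row minima: A=-8, B=-22, C=2, D=-29
Best worst-case = 2 → C.

C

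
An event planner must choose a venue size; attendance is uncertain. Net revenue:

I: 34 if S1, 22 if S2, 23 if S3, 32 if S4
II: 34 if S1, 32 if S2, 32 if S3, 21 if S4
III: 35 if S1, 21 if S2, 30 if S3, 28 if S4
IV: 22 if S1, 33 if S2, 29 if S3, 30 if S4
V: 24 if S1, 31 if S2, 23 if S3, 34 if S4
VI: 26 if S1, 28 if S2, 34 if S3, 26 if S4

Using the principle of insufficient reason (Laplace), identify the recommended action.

II

Row averages: I=27.75, II=29.75, III=28.5, IV=28.5, V=28, VI=28.5
Highest average = 29.75 → II.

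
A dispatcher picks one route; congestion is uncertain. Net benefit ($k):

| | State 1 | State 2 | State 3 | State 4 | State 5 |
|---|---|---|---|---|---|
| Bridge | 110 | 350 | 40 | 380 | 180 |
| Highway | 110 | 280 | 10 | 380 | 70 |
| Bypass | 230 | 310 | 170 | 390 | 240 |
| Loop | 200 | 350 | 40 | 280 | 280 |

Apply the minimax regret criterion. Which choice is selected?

Bypass

Column bests: State 1=230, State 2=350, State 3=170, State 4=390, State 5=280.
Bridge regrets: 120, 0, 130, 10, 100 → max 130
Highway regrets: 120, 70, 160, 10, 210 → max 210
Bypass regrets: 0, 40, 0, 0, 40 → max 40
Loop regrets: 30, 0, 130, 110, 0 → max 130
Smallest max regret = 40 → Bypass.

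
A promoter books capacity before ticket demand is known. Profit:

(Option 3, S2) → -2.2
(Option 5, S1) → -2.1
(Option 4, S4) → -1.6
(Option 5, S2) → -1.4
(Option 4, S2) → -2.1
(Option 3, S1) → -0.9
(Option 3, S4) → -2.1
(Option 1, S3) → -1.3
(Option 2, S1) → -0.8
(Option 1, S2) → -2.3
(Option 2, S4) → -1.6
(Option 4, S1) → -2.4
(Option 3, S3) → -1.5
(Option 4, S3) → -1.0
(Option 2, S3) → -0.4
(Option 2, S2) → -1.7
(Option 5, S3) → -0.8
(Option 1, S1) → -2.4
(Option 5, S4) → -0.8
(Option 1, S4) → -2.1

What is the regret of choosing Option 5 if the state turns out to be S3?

0.4

Best payoff under S3 is -0.4.
Regret = -0.4 − (-0.8) = 0.4.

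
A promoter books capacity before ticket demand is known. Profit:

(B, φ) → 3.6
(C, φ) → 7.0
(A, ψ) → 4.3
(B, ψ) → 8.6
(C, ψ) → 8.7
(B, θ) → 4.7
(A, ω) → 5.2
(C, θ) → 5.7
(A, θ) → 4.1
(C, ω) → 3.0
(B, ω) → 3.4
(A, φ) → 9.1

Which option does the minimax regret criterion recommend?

C

Column bests: θ=5.7, φ=9.1, ψ=8.7, ω=5.2.
A regrets: 1.6, 0.0, 4.4, 0.0 → max 4.4
B regrets: 1.0, 5.5, 0.1, 1.8 → max 5.5
C regrets: 0.0, 2.1, 0.0, 2.2 → max 2.2
Smallest max regret = 2.2 → C.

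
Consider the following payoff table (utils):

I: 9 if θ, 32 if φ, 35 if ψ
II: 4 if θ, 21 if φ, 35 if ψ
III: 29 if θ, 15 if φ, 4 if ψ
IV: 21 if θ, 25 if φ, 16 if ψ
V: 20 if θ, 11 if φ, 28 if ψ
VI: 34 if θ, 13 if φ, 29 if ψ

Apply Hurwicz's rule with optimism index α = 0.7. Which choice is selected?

I: 0.7·35 + 0.3·9 = 27.2
II: 0.7·35 + 0.3·4 = 25.7
III: 0.7·29 + 0.3·4 = 21.5
IV: 0.7·25 + 0.3·16 = 22.3
V: 0.7·28 + 0.3·11 = 22.9
VI: 0.7·34 + 0.3·13 = 27.7
Highest Hurwicz score = 27.7 → VI.

VI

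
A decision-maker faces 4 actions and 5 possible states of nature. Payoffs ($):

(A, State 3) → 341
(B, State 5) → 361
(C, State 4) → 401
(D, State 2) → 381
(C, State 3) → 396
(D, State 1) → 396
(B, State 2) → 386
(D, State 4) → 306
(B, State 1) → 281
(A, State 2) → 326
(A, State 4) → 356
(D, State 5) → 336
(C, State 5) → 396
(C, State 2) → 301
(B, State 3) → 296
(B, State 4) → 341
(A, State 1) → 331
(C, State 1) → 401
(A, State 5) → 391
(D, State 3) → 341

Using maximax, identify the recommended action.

C

Row maxima: A=391, B=386, C=401, D=396
Best best-case = 401 → C.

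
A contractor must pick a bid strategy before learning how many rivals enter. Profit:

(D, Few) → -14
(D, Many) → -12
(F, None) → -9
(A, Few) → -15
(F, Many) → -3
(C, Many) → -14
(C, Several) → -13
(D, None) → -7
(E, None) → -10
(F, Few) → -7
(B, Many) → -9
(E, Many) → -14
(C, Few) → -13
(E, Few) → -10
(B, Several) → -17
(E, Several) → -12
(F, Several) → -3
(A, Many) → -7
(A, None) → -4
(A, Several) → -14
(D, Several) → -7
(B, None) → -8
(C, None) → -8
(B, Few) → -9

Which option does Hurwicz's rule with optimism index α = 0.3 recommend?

A: 0.3·(-4) + 0.7·(-15) = -11.7
B: 0.3·(-8) + 0.7·(-17) = -14.3
C: 0.3·(-8) + 0.7·(-14) = -12.2
D: 0.3·(-7) + 0.7·(-14) = -11.9
E: 0.3·(-10) + 0.7·(-14) = -12.8
F: 0.3·(-3) + 0.7·(-9) = -7.2
Highest Hurwicz score = -7.2 → F.

F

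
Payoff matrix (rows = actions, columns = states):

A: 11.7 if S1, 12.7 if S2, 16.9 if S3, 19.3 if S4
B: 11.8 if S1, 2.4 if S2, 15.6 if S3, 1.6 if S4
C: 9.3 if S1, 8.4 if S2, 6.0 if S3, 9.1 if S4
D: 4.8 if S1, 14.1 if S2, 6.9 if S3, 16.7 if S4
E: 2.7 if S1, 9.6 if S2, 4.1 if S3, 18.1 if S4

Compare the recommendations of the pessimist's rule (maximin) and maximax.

Row minima: A=11.7, B=1.6, C=6.0, D=4.8, E=2.7
Best worst-case = 11.7 → A.
Row maxima: A=19.3, B=15.6, C=9.3, D=16.7, E=18.1
Best best-case = 19.3 → A.

maximin → A; maximax → A (agree)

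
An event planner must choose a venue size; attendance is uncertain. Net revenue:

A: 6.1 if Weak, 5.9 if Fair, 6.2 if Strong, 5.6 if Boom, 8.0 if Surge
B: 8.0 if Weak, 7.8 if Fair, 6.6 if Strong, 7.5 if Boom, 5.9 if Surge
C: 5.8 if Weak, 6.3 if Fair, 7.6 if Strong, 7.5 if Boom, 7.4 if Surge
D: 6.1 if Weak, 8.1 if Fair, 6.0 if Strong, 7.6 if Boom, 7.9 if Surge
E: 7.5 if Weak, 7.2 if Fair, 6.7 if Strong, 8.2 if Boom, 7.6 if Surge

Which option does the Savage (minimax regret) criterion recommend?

E

Column bests: Weak=8.0, Fair=8.1, Strong=7.6, Boom=8.2, Surge=8.0.
A regrets: 1.9, 2.2, 1.4, 2.6, 0.0 → max 2.6
B regrets: 0.0, 0.3, 1.0, 0.7, 2.1 → max 2.1
C regrets: 2.2, 1.8, 0.0, 0.7, 0.6 → max 2.2
D regrets: 1.9, 0.0, 1.6, 0.6, 0.1 → max 1.9
E regrets: 0.5, 0.9, 0.9, 0.0, 0.4 → max 0.9
Smallest max regret = 0.9 → E.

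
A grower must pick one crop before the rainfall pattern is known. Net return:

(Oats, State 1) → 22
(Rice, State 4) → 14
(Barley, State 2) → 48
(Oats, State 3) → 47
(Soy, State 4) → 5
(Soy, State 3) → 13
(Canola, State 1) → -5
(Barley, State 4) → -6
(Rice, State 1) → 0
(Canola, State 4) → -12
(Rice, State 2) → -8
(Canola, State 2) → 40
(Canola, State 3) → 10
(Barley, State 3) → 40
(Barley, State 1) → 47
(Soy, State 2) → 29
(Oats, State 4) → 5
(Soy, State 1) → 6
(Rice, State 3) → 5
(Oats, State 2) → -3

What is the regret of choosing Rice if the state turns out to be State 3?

Best payoff under State 3 is 47.
Regret = 47 − 5 = 42.

42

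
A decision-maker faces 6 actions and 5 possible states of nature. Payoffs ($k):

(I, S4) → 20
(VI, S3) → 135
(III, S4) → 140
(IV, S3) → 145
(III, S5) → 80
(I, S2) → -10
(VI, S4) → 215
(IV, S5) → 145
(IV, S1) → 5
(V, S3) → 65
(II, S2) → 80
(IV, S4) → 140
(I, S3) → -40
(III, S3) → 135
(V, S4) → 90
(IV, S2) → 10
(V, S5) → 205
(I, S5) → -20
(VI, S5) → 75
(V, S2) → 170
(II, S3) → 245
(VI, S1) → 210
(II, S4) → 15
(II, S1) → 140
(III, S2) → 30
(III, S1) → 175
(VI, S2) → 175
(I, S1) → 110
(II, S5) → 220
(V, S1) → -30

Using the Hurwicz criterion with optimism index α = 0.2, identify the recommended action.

I: 0.2·110 + 0.8·(-40) = -10
II: 0.2·245 + 0.8·15 = 61
III: 0.2·175 + 0.8·30 = 59
IV: 0.2·145 + 0.8·5 = 33
V: 0.2·205 + 0.8·(-30) = 17
VI: 0.2·215 + 0.8·75 = 103
Highest Hurwicz score = 103 → VI.

VI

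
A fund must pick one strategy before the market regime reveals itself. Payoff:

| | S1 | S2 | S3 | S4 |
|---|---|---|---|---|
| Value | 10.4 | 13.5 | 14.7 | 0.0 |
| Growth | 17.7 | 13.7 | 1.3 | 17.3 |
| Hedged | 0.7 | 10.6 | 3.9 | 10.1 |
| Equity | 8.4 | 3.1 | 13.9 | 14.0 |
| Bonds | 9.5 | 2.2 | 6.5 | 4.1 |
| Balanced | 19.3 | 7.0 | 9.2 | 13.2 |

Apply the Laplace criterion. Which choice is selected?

Growth

Row averages: Value=9.65, Growth=12.5, Hedged=6.325, Equity=9.85, Bonds=5.575, Balanced=12.175
Highest average = 12.5 → Growth.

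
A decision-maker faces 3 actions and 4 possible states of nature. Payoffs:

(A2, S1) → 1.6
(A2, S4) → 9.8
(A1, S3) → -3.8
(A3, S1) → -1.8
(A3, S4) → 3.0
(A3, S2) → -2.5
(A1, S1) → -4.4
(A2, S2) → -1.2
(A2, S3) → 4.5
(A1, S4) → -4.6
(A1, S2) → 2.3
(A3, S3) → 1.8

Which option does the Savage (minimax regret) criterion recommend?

A2

Column bests: S1=1.6, S2=2.3, S3=4.5, S4=9.8.
A1 regrets: 6.0, 0.0, 8.3, 14.4 → max 14.4
A2 regrets: 0.0, 3.5, 0.0, 0.0 → max 3.5
A3 regrets: 3.4, 4.8, 2.7, 6.8 → max 6.8
Smallest max regret = 3.5 → A2.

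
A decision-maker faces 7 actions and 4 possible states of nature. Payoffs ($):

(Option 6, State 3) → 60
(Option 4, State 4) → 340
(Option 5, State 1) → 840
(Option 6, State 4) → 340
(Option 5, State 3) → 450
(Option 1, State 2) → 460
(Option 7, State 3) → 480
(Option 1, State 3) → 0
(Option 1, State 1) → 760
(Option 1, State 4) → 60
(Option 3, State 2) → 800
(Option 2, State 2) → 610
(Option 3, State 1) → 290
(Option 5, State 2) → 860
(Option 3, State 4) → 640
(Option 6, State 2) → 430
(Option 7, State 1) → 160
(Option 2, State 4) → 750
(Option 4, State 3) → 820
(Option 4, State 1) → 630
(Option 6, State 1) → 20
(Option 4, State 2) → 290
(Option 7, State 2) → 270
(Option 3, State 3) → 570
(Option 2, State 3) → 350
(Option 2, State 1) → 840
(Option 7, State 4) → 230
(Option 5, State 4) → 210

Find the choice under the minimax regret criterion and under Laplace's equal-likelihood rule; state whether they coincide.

minimax regret → Option 2; laplace → Option 2 (agree)

Column bests: State 1=840, State 2=860, State 3=820, State 4=750.
Option 1 regrets: 80, 400, 820, 690 → max 820
Option 2 regrets: 0, 250, 470, 0 → max 470
Option 3 regrets: 550, 60, 250, 110 → max 550
Option 4 regrets: 210, 570, 0, 410 → max 570
Option 5 regrets: 0, 0, 370, 540 → max 540
Option 6 regrets: 820, 430, 760, 410 → max 820
Option 7 regrets: 680, 590, 340, 520 → max 680
Smallest max regret = 470 → Option 2.
Row averages: Option 1=320, Option 2=637.5, Option 3=575, Option 4=520, Option 5=590, Option 6=212.5, Option 7=285
Highest average = 637.5 → Option 2.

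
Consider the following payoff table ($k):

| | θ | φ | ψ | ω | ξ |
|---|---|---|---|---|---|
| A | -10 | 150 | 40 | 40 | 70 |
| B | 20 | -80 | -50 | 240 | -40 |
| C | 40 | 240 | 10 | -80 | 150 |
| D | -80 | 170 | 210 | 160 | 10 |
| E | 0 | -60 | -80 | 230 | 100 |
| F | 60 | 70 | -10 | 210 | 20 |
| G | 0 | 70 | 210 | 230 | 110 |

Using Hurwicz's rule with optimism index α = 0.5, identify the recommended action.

G

A: 0.5·150 + 0.5·(-10) = 70
B: 0.5·240 + 0.5·(-80) = 80
C: 0.5·240 + 0.5·(-80) = 80
D: 0.5·210 + 0.5·(-80) = 65
E: 0.5·230 + 0.5·(-80) = 75
F: 0.5·210 + 0.5·(-10) = 100
G: 0.5·230 + 0.5·0 = 115
Highest Hurwicz score = 115 → G.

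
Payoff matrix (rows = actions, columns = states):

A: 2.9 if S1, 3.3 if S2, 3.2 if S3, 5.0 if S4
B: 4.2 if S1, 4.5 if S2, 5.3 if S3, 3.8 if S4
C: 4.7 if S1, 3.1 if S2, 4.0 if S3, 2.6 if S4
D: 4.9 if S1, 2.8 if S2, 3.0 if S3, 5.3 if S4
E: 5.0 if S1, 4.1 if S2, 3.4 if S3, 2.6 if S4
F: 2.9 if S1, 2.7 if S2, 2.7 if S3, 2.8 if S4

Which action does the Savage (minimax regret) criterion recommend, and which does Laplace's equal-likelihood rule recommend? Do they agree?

minimax regret → B; laplace → B (agree)

Column bests: S1=5.0, S2=4.5, S3=5.3, S4=5.3.
A regrets: 2.1, 1.2, 2.1, 0.3 → max 2.1
B regrets: 0.8, 0.0, 0.0, 1.5 → max 1.5
C regrets: 0.3, 1.4, 1.3, 2.7 → max 2.7
D regrets: 0.1, 1.7, 2.3, 0.0 → max 2.3
E regrets: 0.0, 0.4, 1.9, 2.7 → max 2.7
F regrets: 2.1, 1.8, 2.6, 2.5 → max 2.6
Smallest max regret = 1.5 → B.
Row averages: A=3.6, B=4.45, C=3.6, D=4, E=3.775, F=2.775
Highest average = 4.45 → B.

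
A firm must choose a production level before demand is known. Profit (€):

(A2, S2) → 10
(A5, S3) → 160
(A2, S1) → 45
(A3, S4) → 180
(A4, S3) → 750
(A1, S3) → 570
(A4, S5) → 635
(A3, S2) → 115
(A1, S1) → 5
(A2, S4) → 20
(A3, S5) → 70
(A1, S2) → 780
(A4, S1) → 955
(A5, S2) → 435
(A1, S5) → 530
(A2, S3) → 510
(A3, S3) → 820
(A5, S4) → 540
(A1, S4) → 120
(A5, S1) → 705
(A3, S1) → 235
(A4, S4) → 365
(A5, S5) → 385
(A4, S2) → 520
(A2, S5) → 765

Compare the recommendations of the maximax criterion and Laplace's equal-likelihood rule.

maximax → A4; laplace → A4 (agree)

Row maxima: A1=780, A2=765, A3=820, A4=955, A5=705
Best best-case = 955 → A4.
Row averages: A1=401, A2=270, A3=284, A4=645, A5=445
Highest average = 645 → A4.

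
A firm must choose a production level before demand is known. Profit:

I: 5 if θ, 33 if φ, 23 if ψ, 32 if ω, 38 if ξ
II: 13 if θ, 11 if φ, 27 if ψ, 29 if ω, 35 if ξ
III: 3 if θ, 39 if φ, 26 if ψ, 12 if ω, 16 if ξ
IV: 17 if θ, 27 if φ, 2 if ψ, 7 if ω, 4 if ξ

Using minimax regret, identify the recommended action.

Column bests: θ=17, φ=39, ψ=27, ω=32, ξ=38.
I regrets: 12, 6, 4, 0, 0 → max 12
II regrets: 4, 28, 0, 3, 3 → max 28
III regrets: 14, 0, 1, 20, 22 → max 22
IV regrets: 0, 12, 25, 25, 34 → max 34
Smallest max regret = 12 → I.

I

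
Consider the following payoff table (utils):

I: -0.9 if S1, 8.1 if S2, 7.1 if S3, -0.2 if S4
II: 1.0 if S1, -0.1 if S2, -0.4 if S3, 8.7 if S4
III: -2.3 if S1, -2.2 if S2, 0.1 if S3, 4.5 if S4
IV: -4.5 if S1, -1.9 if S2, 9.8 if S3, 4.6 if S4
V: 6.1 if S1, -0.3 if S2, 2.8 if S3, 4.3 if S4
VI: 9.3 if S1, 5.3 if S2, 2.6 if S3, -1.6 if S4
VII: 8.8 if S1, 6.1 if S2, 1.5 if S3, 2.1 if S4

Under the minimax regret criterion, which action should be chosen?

Column bests: S1=9.3, S2=8.1, S3=9.8, S4=8.7.
I regrets: 10.2, 0.0, 2.7, 8.9 → max 10.2
II regrets: 8.3, 8.2, 10.2, 0.0 → max 10.2
III regrets: 11.6, 10.3, 9.7, 4.2 → max 11.6
IV regrets: 13.8, 10.0, 0.0, 4.1 → max 13.8
V regrets: 3.2, 8.4, 7.0, 4.4 → max 8.4
VI regrets: 0.0, 2.8, 7.2, 10.3 → max 10.3
VII regrets: 0.5, 2.0, 8.3, 6.6 → max 8.3
Smallest max regret = 8.3 → VII.

VII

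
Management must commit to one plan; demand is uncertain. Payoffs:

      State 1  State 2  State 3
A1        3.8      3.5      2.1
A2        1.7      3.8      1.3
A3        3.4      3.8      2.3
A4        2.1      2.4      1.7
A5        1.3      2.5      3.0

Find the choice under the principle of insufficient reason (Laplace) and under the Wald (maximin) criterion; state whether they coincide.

Row averages: A1=47/15, A2=34/15, A3=19/6, A4=31/15, A5=34/15
Highest average = 19/6 → A3.
Row minima: A1=2.1, A2=1.3, A3=2.3, A4=1.7, A5=1.3
Best worst-case = 2.3 → A3.

laplace → A3; maximin → A3 (agree)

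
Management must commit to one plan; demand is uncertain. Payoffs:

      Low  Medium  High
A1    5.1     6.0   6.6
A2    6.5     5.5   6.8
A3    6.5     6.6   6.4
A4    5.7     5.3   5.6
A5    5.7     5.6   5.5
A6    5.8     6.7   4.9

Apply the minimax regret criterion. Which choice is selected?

Column bests: Low=6.5, Medium=6.7, High=6.8.
A1 regrets: 1.4, 0.7, 0.2 → max 1.4
A2 regrets: 0.0, 1.2, 0.0 → max 1.2
A3 regrets: 0.0, 0.1, 0.4 → max 0.4
A4 regrets: 0.8, 1.4, 1.2 → max 1.4
A5 regrets: 0.8, 1.1, 1.3 → max 1.3
A6 regrets: 0.7, 0.0, 1.9 → max 1.9
Smallest max regret = 0.4 → A3.

A3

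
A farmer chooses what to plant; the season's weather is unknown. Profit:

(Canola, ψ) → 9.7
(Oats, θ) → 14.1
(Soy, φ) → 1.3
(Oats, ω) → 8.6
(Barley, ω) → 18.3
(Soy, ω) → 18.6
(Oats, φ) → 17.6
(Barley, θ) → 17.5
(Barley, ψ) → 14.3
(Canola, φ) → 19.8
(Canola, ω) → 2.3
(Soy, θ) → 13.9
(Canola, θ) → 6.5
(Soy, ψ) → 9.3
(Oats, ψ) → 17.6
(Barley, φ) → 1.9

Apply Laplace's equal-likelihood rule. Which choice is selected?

Oats

Row averages: Canola=9.575, Barley=13, Soy=10.775, Oats=14.475
Highest average = 14.475 → Oats.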